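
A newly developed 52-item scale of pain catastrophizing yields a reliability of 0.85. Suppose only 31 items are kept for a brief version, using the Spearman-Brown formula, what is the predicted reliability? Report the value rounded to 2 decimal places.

0.77

n = 31/52 = 0.5962
r_new = (0.5962 × 0.85) / (1 + (0.5962 − 1) × 0.85)
r_new = 0.5068 / 0.6568 ≈ 0.7716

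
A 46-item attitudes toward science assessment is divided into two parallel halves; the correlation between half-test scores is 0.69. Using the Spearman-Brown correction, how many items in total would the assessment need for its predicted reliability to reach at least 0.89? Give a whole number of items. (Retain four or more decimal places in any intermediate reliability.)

84

Corrected full-test reliability: r_full = 2 × 0.69 / (1 + 0.69) ≈ 0.8166
n = r_tgt(1 − r_full) / [r_full(1 − r_tgt)] = 0.89 × 0.1834 / (0.8166 × 0.11) ≈ 1.8171
Required items = 1.8171 × 46 = 83.59, so 84 items.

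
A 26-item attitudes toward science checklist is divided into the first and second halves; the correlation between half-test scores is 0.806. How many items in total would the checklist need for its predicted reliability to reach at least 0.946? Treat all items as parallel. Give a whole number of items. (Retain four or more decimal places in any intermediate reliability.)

55

Corrected full-test reliability: r_full = 2 × 0.806 / (1 + 0.806) ≈ 0.8926
Solve Spearman-Brown for n: n = 0.946(1 − 0.8926) / [0.8926(1 − 0.946)] = 2.1079
Items = 2.1079 × 26 ≈ 54.81 → 55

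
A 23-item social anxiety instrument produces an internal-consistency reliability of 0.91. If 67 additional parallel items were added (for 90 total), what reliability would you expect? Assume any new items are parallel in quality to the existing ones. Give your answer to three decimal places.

0.975

The new length is 90/23 = 3.913 times the old.
r_new = (3.913 × 0.91) / (1 + (3.913 − 1) × 0.91)
r_new = 3.5608 / 3.6508 ≈ 0.9753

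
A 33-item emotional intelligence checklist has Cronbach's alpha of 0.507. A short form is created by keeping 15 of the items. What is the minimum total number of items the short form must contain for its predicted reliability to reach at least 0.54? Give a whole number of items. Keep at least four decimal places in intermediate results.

First, r for the 15-item form: n = 15/33 = 0.4545, so r_15 = 0.4545·0.507/(1 + (0.4545 − 1)·0.507) = 0.3185
Length factor from the short form to reach 0.54: n' = 0.54(1 − 0.3185) / [0.3185(1 − 0.54)] ≈ 2.5118
Items = 2.5118 × 15 ≈ 37.68 → 38

38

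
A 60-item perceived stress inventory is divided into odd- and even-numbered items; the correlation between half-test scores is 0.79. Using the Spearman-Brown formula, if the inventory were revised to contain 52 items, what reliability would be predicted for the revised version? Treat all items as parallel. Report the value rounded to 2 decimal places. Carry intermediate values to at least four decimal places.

Spearman-Brown correction (n = 2): r_full = 2·0.79/(1 + 0.79) = 0.8827
Then adjust to 52 items: n = 52/60 = 0.8667
r_new = n·r_full / (1 + (n − 1)·r_full) = 0.7650 / 0.8823 ≈ 0.8671

0.87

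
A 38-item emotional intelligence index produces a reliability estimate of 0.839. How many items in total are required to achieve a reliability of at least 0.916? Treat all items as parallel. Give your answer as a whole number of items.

80

Rearranging the Spearman-Brown formula for n,
n = r*(1 − r) / [ r (1 − r*) ]
n = 0.916 × (1 − 0.839) / [ 0.839 × (1 − 0.916) ]
n = 0.147476 / 0.070476 ≈ 2.0926
2.0926 × 38 = 79.52 → 80 items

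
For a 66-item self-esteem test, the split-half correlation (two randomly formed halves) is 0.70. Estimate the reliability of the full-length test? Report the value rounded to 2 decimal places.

0.82

Each half is half the length of the full test, so the full test is n = 2 times a half.
r_full = 2(0.70) / (1 + 0.70)
       = 1.4000 / 1.7000 = 0.8235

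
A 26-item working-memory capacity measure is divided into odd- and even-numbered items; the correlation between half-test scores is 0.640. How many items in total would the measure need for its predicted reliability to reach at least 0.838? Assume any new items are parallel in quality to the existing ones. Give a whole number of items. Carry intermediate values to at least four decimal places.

r_full = 2(0.640)/(1 + 0.640) = 0.7805
Solve Spearman-Brown for n: n = 0.838(1 − 0.7805) / [0.7805(1 − 0.838)] = 1.4548
Items = 1.4548 × 26 ≈ 37.82 → 38

38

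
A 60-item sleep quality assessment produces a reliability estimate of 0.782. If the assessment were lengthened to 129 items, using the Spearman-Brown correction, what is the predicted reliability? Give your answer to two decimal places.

Length ratio n = 129/60 = 2.15
r_new = (2.15 × 0.782) / (1 + (2.15 − 1) × 0.782)
r_new = 1.6813 / 1.8993 ≈ 0.8852

0.89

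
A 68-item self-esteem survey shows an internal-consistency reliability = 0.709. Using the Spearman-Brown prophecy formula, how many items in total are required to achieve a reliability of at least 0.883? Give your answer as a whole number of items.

211

n = 0.883 × (1 − 0.709) / [ 0.709 × (1 − 0.883) ]
  = 0.256953 / 0.082953 = 3.0976
3.0976 × 68 = 210.64 → 211 items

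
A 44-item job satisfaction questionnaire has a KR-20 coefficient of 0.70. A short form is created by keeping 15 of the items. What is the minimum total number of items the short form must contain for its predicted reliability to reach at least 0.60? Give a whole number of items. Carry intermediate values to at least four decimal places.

First, r for the 15-item form: n = 15/44 = 0.3409, so r_15 = 0.3409·0.70/(1 + (0.3409 − 1)·0.70) = 0.4430
Length factor from the short form to reach 0.60: n' = 0.60(1 − 0.4430) / [0.4430(1 − 0.60)] ≈ 1.8860
Total items = 1.8860 × 15 = 28.29, rounded up to 29.

29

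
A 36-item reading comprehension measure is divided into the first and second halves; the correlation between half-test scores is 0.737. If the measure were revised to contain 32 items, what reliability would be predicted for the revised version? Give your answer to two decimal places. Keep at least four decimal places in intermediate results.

0.83

Spearman-Brown correction (n = 2): r_full = 2·0.737/(1 + 0.737) = 0.8486
Length factor from 36 to 32 items: n = 32/36 = 0.8889
r_new = n·r_full / (1 + (n − 1)·r_full) = 0.7543 / 0.9057 ≈ 0.8328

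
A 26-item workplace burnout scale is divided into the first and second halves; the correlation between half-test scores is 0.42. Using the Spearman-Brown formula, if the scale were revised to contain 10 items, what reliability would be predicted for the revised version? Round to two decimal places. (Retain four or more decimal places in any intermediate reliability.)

First correct the split-half correlation to full-test reliability: r_full = 2 × 0.42 / (1 + 0.42) ≈ 0.5915
Then adjust to 10 items: n = 10/26 = 0.3846
r_new = n·r_full / (1 + (n − 1)·r_full) = 0.2275 / 0.6360 ≈ 0.3577

0.36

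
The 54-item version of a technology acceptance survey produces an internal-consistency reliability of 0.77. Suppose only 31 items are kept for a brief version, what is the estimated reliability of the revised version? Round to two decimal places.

0.66

Length ratio n = 31/54 = 0.5741
By Spearman-Brown, r_new = n r / (1 + (n − 1) r).
r_new = (0.5741 × 0.77) / (1 + (0.5741 − 1) × 0.77)
r_new = 0.4421 / 0.6721 ≈ 0.6578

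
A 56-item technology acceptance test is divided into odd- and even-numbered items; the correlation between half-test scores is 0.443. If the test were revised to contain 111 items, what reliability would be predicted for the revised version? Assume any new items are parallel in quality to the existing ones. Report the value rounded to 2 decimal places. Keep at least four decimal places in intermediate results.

0.76

Spearman-Brown correction (n = 2): r_full = 2·0.443/(1 + 0.443) = 0.6140
Then adjust to 111 items: n = 111/56 = 1.9821
r_new = n·r_full / (1 + (n − 1)·r_full) = 1.2170 / 1.6030 ≈ 0.7592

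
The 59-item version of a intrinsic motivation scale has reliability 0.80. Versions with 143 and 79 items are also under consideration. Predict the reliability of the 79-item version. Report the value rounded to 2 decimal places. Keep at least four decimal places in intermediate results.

0.84

Only the ratio of lengths matters: n = 79/59 = 1.3390
r_{79} = n·r / (1 + (n − 1)·r) = 1.0712 / 1.2712 ≈ 0.8427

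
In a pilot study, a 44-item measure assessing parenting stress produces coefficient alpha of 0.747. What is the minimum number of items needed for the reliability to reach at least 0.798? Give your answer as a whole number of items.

Spearman-Brown solved for the length factor n:
n = r_target (1 − r_old) / [ r_old (1 − r_target) ]
n = [0.798 × 0.253] / [0.747 × 0.202]
  = 0.201894 / 0.150894 = 1.3380
So the test needs 1.3380 × 44 ≈ 58.87 items; rounding up, 59.

59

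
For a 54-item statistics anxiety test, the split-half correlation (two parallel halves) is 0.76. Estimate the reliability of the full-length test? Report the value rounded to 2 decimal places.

Each half is half the length of the full test, so the full test is n = 2 times a half.
r_full = 2r_hh / (1 + r_hh) = 2 × 0.76 / (1 + 0.76)
       = 1.5200 / 1.7600 = 0.8636

0.86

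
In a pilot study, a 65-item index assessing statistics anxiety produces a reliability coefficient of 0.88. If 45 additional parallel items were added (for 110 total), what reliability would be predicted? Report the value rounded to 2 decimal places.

n = 110/65 = 1.6923
r_new = 1.6923·0.88 / [1 + (1.6923 − 1)·0.88]
     = 1.4892 / 1.6092 = 0.9254

0.93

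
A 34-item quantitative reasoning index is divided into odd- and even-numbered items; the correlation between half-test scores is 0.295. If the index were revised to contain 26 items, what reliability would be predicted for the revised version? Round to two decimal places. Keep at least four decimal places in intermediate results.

0.39

Full-test reliability from the split-half r: r_full = 2(0.295)/(1 + 0.295) = 0.4556
Length factor from 34 to 26 items: n = 26/34 = 0.7647
r_new = n·r_full / (1 + (n − 1)·r_full) = 0.3484 / 0.8928 ≈ 0.3902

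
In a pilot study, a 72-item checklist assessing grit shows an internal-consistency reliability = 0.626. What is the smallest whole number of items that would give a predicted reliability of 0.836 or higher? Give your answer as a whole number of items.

Rearranging the Spearman-Brown formula for n,
n = r_target (1 − r_old) / [ r_old (1 − r_target) ]
n = 0.836(1 − 0.626) / [0.626(1 − 0.836)]
  = 0.312664 / 0.102664 = 3.0455
Items needed = n × 72 = 3.0455 × 72 ≈ 219.28 → round up to 220

220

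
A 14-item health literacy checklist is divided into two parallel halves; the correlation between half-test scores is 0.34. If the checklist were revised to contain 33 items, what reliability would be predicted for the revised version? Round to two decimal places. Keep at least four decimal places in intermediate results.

First correct the split-half correlation to full-test reliability: r_full = 2 × 0.34 / (1 + 0.34) ≈ 0.5075
Length factor from 14 to 33 items: n = 33/14 = 2.3571
r_new = n·r_full / (1 + (n − 1)·r_full) = 1.1962 / 1.6887 ≈ 0.7084

0.71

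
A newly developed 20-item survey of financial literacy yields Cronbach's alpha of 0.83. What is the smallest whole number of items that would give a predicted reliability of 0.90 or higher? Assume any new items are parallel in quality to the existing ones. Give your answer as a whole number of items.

37

n = 0.90(1 − 0.83) / [0.83(1 − 0.90)]
  = 0.1530 / 0.0830 = 1.8434
1.8434 × 20 = 36.87 → 37 items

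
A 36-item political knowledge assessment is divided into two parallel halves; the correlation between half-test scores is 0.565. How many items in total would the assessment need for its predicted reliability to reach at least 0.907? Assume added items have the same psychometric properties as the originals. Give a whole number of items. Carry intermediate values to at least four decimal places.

r_full = 2(0.565)/(1 + 0.565) = 0.7220
n = r_tgt(1 − r_full) / [r_full(1 − r_tgt)] = 0.907 × 0.2780 / (0.7220 × 0.093) ≈ 3.7552
Items = 3.7552 × 36 ≈ 135.19 → 136

136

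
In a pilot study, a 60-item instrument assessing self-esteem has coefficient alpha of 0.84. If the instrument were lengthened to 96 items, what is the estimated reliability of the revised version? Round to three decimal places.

0.894

Length ratio n = 96/60 = 1.6
r_new = 1.6·0.84 / [1 + (1.6 − 1)·0.84]
r_new = 1.3440 / 1.5040 ≈ 0.8936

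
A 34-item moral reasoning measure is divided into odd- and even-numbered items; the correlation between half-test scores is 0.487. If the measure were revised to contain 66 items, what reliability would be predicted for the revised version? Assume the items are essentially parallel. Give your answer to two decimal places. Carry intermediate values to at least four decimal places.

0.79

First correct the split-half correlation to full-test reliability: r_full = 2 × 0.487 / (1 + 0.487) ≈ 0.6550
Length factor from 34 to 66 items: n = 66/34 = 1.9412
r_new = n·r_full / (1 + (n − 1)·r_full) = 1.2715 / 1.6165 ≈ 0.7866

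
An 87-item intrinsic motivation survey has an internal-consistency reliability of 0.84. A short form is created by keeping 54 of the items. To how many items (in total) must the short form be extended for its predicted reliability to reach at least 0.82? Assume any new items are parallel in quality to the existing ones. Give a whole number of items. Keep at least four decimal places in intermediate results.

76

Short-form reliability: n = 54/87 = 0.6207; r_54 = n·r/(1+(n−1)r) ≈ 0.7652
Length factor from the short form to reach 0.82: n' = 0.82(1 − 0.7652) / [0.7652(1 − 0.82)] ≈ 1.3979
Total items = 1.3979 × 54 = 75.49, rounded up to 76.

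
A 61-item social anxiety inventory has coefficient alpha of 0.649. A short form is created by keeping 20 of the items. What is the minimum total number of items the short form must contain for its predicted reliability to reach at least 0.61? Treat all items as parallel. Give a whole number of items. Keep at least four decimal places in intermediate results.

52

First, r for the 20-item form: n = 20/61 = 0.3279, so r_20 = 0.3279·0.649/(1 + (0.3279 − 1)·0.649) = 0.3774
Length factor from the short form to reach 0.61: n' = 0.61(1 − 0.3774) / [0.3774(1 − 0.61)] ≈ 2.5803
Total items = 2.5803 × 20 = 51.61, rounded up to 52.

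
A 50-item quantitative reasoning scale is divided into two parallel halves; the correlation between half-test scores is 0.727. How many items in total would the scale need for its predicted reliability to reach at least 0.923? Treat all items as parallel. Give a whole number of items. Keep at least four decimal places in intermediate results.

113

r_full = 2(0.727)/(1 + 0.727) = 0.8419
Solve Spearman-Brown for n: n = 0.923(1 − 0.8419) / [0.8419(1 − 0.923)] = 2.2510
Items = 2.2510 × 50 ≈ 112.55 → 113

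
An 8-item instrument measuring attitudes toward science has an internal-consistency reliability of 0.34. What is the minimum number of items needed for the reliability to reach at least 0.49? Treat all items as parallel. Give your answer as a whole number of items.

15

Spearman-Brown solved for the length factor n:
n = r_target (1 − r_old) / [ r_old (1 − r_target) ]
n = 0.49 × (1 − 0.34) / [ 0.34 × (1 − 0.49) ]
n = 0.3234 / 0.1734 ≈ 1.8651
Items needed = n × 8 = 1.8651 × 8 ≈ 14.92 → round up to 15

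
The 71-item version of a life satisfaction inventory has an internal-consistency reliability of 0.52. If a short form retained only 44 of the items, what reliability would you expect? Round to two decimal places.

n = 44/71 = 0.6197
By Spearman-Brown, r_new = n r / (1 + (n − 1) r).
r_new = (0.6197 × 0.52) / (1 + (0.6197 − 1) × 0.52)
     = 0.3222 / 0.8022 = 0.4016

0.40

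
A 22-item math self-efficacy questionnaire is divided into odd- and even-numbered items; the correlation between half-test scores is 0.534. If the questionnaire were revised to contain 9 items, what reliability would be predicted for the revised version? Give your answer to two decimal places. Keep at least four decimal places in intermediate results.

0.48

First correct the split-half correlation to full-test reliability: r_full = 2 × 0.534 / (1 + 0.534) ≈ 0.6962
Then adjust to 9 items: n = 9/22 = 0.4091
r_new = n·r_full / (1 + (n − 1)·r_full) = 0.2848 / 0.5886 ≈ 0.4839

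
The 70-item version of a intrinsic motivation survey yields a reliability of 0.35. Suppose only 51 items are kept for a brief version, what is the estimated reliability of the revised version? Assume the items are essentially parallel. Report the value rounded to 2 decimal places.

0.28

The new length is 51/70 = 0.7286 times the old.
r_new = (0.7286 × 0.35) / (1 + (0.7286 − 1) × 0.35)
r_new = 0.2550 / 0.9050 ≈ 0.2818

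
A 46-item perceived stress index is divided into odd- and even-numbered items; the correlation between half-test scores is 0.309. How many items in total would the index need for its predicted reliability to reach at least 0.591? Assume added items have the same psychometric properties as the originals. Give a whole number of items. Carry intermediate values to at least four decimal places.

75

Corrected full-test reliability: r_full = 2 × 0.309 / (1 + 0.309) ≈ 0.4721
n = r_tgt(1 − r_full) / [r_full(1 − r_tgt)] = 0.591 × 0.5279 / (0.4721 × 0.409) ≈ 1.6158
Required items = 1.6158 × 46 = 74.33, so 75 items.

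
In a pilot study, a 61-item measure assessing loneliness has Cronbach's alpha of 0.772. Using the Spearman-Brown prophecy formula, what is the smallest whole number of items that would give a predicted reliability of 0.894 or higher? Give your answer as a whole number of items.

152

Rearranging the Spearman-Brown formula for n,
n = r*(1 − r) / [ r (1 − r*) ]
n = 0.894(1 − 0.772) / [0.772(1 − 0.894)]
n = 0.203832 / 0.081832 ≈ 2.4909
Items needed = n × 61 = 2.4909 × 61 ≈ 151.94 → round up to 152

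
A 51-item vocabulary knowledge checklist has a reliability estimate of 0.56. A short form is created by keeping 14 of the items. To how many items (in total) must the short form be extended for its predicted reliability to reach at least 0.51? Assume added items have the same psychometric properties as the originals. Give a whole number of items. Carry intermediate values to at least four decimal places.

42

First, r for the 14-item form: n = 14/51 = 0.2745, so r_14 = 0.2745·0.56/(1 + (0.2745 − 1)·0.56) = 0.2589
Then solve for n' with r_old = 0.2589, r_target = 0.51: n' = 0.51(1 − 0.2589)/[0.2589(1 − 0.51)] = 2.9793
Total items = 2.9793 × 14 = 41.71, rounded up to 42.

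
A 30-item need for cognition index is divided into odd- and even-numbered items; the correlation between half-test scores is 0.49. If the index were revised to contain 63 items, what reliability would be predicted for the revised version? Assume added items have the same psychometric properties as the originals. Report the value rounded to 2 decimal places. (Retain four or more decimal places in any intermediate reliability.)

0.80

First correct the split-half correlation to full-test reliability: r_full = 2 × 0.49 / (1 + 0.49) ≈ 0.6577
Then adjust to 63 items: n = 63/30 = 2.1000
r_new = n·r_full / (1 + (n − 1)·r_full) = 1.3812 / 1.7235 ≈ 0.8014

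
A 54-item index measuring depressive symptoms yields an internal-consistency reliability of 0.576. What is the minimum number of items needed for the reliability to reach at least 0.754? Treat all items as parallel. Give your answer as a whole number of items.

n = 0.754 × (1 − 0.576) / [ 0.576 × (1 − 0.754) ]
n = 0.319696 / 0.141696 ≈ 2.2562
Items needed = n × 54 = 2.2562 × 54 ≈ 121.83 → round up to 122

122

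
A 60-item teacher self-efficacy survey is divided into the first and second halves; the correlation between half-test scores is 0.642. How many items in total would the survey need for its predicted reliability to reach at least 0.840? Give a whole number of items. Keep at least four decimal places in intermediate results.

r_full = 2(0.642)/(1 + 0.642) = 0.7820
Solve Spearman-Brown for n: n = 0.840(1 − 0.7820) / [0.7820(1 − 0.840)] = 1.4636
Required items = 1.4636 × 60 = 87.82, so 88 items.

88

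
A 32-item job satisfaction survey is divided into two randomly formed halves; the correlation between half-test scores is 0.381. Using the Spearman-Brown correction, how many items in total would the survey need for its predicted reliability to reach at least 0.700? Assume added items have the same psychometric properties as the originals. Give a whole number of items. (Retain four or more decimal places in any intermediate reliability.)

r_full = 2(0.381)/(1 + 0.381) = 0.5518
n = r_tgt(1 − r_full) / [r_full(1 − r_tgt)] = 0.700 × 0.4482 / (0.5518 × 0.300) ≈ 1.8953
Required items = 1.8953 × 32 = 60.65, so 61 items.

61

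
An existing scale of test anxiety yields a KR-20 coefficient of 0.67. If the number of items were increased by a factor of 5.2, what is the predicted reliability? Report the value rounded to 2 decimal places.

0.91

By Spearman-Brown, r_new = n r / (1 + (n − 1) r).
r_new = (5.2 × 0.67) / (1 + (5.2 − 1) × 0.67)
r_new = 3.4840 / 3.8140 ≈ 0.9135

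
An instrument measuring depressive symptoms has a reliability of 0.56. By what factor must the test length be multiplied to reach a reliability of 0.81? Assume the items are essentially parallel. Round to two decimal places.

n = [0.81 × 0.44] / [0.56 × 0.19]
  = 0.3564 / 0.1064 = 3.3496

3.35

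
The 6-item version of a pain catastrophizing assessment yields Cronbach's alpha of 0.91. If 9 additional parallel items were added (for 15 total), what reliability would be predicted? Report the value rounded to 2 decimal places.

The new length is 15/6 = 2.5 times the old.
Apply the Spearman-Brown prophecy formula, r' = nr / [1 + (n − 1)r]:
r_new = 2.5·0.91 / [1 + (2.5 − 1)·0.91]
r_new = 2.2750 / 2.3650 ≈ 0.9619

0.96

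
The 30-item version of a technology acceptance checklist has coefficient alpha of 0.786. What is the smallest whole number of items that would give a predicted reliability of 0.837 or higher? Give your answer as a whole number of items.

42

Rearranging the Spearman-Brown formula for n,
n = r*(1 − r) / [ r (1 − r*) ]
n = 0.837(1 − 0.786) / [0.786(1 − 0.837)]
  = 0.179118 / 0.128118 = 1.3981
Items needed = n × 30 = 1.3981 × 30 ≈ 41.94 → round up to 42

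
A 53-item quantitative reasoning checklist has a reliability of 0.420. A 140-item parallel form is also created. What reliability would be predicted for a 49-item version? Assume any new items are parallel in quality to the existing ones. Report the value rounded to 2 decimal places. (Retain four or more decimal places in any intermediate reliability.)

0.40

The 140-item form is not needed; work directly from the 53-item form with n = 49/53 = 0.9245.
r_{49} = n·r / (1 + (n − 1)·r) = 0.3883 / 0.9683 ≈ 0.4010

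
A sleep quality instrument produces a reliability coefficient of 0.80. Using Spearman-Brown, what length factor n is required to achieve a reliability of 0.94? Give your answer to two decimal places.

3.92

n = 0.94 × (1 − 0.80) / [ 0.80 × (1 − 0.94) ]
n = 0.1880 / 0.0480 ≈ 3.9167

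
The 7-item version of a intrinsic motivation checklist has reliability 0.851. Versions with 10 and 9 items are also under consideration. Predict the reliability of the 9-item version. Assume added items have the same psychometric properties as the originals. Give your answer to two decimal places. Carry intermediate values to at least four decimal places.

The 10-item form is not needed; work directly from the 7-item form with n = 9/7 = 1.2857.
r_{9} = n·r / (1 + (n − 1)·r) = 1.0941 / 1.2431 ≈ 0.8801

0.88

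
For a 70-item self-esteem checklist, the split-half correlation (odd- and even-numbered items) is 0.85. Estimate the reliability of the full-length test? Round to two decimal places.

0.92

Each half is half the length of the full test, so the full test is n = 2 times a half.
r_full = 2(0.85) / (1 + 0.85)
r_full = 1.7000 / 1.8500 ≈ 0.9189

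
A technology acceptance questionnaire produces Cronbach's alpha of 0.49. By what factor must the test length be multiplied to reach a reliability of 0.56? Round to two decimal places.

Invert Spearman-Brown to solve for n:
n = r_target (1 − r_old) / [ r_old (1 − r_target) ]
n = [0.56 × 0.51] / [0.49 × 0.44]
n = 0.2856 / 0.2156 ≈ 1.3247

1.32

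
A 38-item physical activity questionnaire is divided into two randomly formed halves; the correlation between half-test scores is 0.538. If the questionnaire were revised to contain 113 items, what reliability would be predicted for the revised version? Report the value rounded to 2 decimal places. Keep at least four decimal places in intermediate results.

Full-test reliability from the split-half r: r_full = 2(0.538)/(1 + 0.538) = 0.6996
Length factor from 38 to 113 items: n = 113/38 = 2.9737
r_new = n·r_full / (1 + (n − 1)·r_full) = 2.0804 / 2.3808 ≈ 0.8738

0.87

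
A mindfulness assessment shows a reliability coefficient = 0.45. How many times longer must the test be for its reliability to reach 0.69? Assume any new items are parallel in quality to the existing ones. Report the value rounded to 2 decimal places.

2.72

Invert Spearman-Brown to solve for n:
n = r*(1 − r) / [ r (1 − r*) ]
n = 0.69(1 − 0.45) / [0.45(1 − 0.69)]
  = 0.3795 / 0.1395 = 2.7204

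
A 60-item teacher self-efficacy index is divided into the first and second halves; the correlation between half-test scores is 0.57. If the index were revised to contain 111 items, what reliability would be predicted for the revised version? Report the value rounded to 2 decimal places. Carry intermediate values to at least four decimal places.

Spearman-Brown correction (n = 2): r_full = 2·0.57/(1 + 0.57) = 0.7261
Then adjust to 111 items: n = 111/60 = 1.8500
r_new = n·r_full / (1 + (n − 1)·r_full) = 1.3433 / 1.6172 ≈ 0.8306

0.83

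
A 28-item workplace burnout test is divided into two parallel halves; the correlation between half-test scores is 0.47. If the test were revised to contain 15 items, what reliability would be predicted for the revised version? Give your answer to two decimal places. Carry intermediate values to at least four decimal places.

0.49

Full-test reliability from the split-half r: r_full = 2(0.47)/(1 + 0.47) = 0.6395
Then adjust to 15 items: n = 15/28 = 0.5357
r_new = n·r_full / (1 + (n − 1)·r_full) = 0.3426 / 0.7031 ≈ 0.4873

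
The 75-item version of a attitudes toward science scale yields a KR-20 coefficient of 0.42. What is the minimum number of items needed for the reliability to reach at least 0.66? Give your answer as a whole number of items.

202

Spearman-Brown solved for the length factor n:
n = r_target (1 − r_old) / [ r_old (1 − r_target) ]
n = 0.66(1 − 0.42) / [0.42(1 − 0.66)]
n = 0.3828 / 0.1428 ≈ 2.6807
2.6807 × 75 = 201.05 → 202 items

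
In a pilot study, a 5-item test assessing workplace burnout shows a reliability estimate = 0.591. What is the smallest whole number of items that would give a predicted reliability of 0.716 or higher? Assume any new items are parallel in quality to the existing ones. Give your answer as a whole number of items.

n = 0.716 × (1 − 0.591) / [ 0.591 × (1 − 0.716) ]
  = 0.292844 / 0.167844 = 1.7447
1.7447 × 5 = 8.72 → 9 items

9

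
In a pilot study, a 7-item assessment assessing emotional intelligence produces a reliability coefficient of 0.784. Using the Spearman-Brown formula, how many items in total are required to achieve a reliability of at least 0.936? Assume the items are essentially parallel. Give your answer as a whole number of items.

29

Spearman-Brown solved for the length factor n:
n = r*(1 − r) / [ r (1 − r*) ]
n = 0.936 × (1 − 0.784) / [ 0.784 × (1 − 0.936) ]
n = 0.202176 / 0.050176 ≈ 4.0293
Items needed = n × 7 = 4.0293 × 7 ≈ 28.21 → round up to 29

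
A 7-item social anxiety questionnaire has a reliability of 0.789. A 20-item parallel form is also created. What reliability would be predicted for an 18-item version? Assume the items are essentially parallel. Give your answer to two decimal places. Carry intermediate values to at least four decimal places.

The 20-item form is not needed; work directly from the 7-item form with n = 18/7 = 2.5714.
r_{18} = n·r / (1 + (n − 1)·r) = 2.0288 / 2.2398 ≈ 0.9058

0.91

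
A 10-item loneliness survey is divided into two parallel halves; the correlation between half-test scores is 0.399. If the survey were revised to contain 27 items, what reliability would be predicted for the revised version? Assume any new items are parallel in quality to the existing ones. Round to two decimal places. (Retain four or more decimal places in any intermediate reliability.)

Full-test reliability from the split-half r: r_full = 2(0.399)/(1 + 0.399) = 0.5704
Length factor from 10 to 27 items: n = 27/10 = 2.7000
r_new = n·r_full / (1 + (n − 1)·r_full) = 1.5401 / 1.9697 ≈ 0.7819

0.78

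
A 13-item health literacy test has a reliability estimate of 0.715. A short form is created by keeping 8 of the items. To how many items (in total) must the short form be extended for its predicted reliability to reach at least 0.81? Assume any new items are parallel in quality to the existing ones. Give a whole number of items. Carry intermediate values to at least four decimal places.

Short-form reliability: n = 8/13 = 0.6154; r_8 = n·r/(1+(n−1)r) ≈ 0.6069
Length factor from the short form to reach 0.81: n' = 0.81(1 − 0.6069) / [0.6069(1 − 0.81)] ≈ 2.7613
Items = 2.7613 × 8 ≈ 22.09 → 23

23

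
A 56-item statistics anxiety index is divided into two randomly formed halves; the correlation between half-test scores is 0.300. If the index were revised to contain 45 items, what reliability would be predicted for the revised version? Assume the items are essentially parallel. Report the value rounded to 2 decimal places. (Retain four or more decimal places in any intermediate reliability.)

Full-test reliability from the split-half r: r_full = 2(0.300)/(1 + 0.300) = 0.4615
Then adjust to 45 items: n = 45/56 = 0.8036
r_new = n·r_full / (1 + (n − 1)·r_full) = 0.3709 / 0.9094 ≈ 0.4079

0.41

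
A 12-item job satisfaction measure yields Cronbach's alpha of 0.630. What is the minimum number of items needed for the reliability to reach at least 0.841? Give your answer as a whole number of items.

38

Rearranging the Spearman-Brown formula for n,
n = r_target (1 − r_old) / [ r_old (1 − r_target) ]
n = 0.841(1 − 0.630) / [0.630(1 − 0.841)]
n = 0.311170 / 0.100170 ≈ 3.1064
3.1064 × 12 = 37.28 → 38 items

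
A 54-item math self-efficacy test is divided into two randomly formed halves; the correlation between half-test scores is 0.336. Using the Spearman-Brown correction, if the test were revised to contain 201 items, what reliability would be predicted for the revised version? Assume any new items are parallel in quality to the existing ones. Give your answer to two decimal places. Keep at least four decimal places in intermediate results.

0.79

Spearman-Brown correction (n = 2): r_full = 2·0.336/(1 + 0.336) = 0.5030
Then adjust to 201 items: n = 201/54 = 3.7222
r_new = n·r_full / (1 + (n − 1)·r_full) = 1.8723 / 2.3693 ≈ 0.7902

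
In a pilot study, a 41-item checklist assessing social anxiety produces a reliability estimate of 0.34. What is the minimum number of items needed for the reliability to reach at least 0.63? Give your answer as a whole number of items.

136

Invert Spearman-Brown to solve for n:
n = r*(1 − r) / [ r (1 − r*) ]
n = [0.63 × 0.66] / [0.34 × 0.37]
n = 0.4158 / 0.1258 ≈ 3.3052
Items needed = n × 41 = 3.3052 × 41 ≈ 135.51 → round up to 136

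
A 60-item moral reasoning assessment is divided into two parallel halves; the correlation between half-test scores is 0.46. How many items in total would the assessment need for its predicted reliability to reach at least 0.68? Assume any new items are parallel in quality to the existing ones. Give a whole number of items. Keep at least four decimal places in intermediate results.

Corrected full-test reliability: r_full = 2 × 0.46 / (1 + 0.46) ≈ 0.6301
Solve Spearman-Brown for n: n = 0.68(1 − 0.6301) / [0.6301(1 − 0.68)] = 1.2475
Items = 1.2475 × 60 ≈ 74.85 → 75

75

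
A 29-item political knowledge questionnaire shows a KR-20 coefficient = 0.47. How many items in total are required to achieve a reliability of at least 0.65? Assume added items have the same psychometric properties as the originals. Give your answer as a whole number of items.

61

Invert Spearman-Brown to solve for n:
n = r_target (1 − r_old) / [ r_old (1 − r_target) ]
n = 0.65(1 − 0.47) / [0.47(1 − 0.65)]
n = 0.3445 / 0.1645 ≈ 2.0942
So the test needs 2.0942 × 29 ≈ 60.73 items; rounding up, 61.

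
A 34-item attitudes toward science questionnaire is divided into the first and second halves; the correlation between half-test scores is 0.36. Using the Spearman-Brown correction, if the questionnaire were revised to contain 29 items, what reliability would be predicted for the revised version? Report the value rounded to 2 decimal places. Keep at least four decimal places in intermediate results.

Full-test reliability from the split-half r: r_full = 2(0.36)/(1 + 0.36) = 0.5294
Length factor from 34 to 29 items: n = 29/34 = 0.8529
r_new = n·r_full / (1 + (n − 1)·r_full) = 0.4515 / 0.9221 ≈ 0.4896

0.49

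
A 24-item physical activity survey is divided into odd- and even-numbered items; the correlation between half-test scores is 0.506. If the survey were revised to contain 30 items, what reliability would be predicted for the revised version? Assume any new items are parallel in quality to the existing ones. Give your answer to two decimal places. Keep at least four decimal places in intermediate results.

Spearman-Brown correction (n = 2): r_full = 2·0.506/(1 + 0.506) = 0.6720
Then adjust to 30 items: n = 30/24 = 1.2500
r_new = n·r_full / (1 + (n − 1)·r_full) = 0.8400 / 1.1680 ≈ 0.7192

0.72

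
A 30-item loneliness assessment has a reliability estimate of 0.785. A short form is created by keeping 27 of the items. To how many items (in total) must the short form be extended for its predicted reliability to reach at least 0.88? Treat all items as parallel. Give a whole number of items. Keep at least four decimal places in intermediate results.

Short-form reliability: n = 27/30 = 0.9000; r_27 = n·r/(1+(n−1)r) ≈ 0.7667
Then solve for n' with r_old = 0.7667, r_target = 0.88: n' = 0.88(1 − 0.7667)/[0.7667(1 − 0.88)] = 2.2315
Items = 2.2315 × 27 ≈ 60.25 → 61

61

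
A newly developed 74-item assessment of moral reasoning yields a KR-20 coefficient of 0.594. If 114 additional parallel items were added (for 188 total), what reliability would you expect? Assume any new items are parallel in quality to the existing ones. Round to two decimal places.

n = 188/74 = 2.5405
By Spearman-Brown, r_new = n r / (1 + (n − 1) r).
r_new = 2.5405·0.594 / [1 + (2.5405 − 1)·0.594]
r_new = 1.5091 / 1.9151 ≈ 0.7880

0.79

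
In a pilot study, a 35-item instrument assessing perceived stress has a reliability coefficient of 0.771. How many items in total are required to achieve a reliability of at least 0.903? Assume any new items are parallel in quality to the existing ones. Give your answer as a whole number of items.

97

Rearranging the Spearman-Brown formula for n,
n = r_target (1 − r_old) / [ r_old (1 − r_target) ]
n = [0.903 × 0.229] / [0.771 × 0.097]
  = 0.206787 / 0.074787 = 2.7650
Items needed = n × 35 = 2.7650 × 35 ≈ 96.78 → round up to 97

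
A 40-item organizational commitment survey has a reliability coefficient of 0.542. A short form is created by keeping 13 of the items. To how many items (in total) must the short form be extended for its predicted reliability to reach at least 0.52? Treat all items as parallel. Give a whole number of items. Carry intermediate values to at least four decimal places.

First, r for the 13-item form: n = 13/40 = 0.3250, so r_13 = 0.3250·0.542/(1 + (0.3250 − 1)·0.542) = 0.2778
Then solve for n' with r_old = 0.2778, r_target = 0.52: n' = 0.52(1 − 0.2778)/[0.2778(1 − 0.52)] = 2.8164
Items = 2.8164 × 13 ≈ 36.61 → 37

37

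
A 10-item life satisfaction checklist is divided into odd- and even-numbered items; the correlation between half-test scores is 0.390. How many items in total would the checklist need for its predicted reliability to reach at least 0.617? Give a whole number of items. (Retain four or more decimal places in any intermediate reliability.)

r_full = 2(0.390)/(1 + 0.390) = 0.5612
Solve Spearman-Brown for n: n = 0.617(1 − 0.5612) / [0.5612(1 − 0.617)] = 1.2596
Required items = 1.2596 × 10 = 12.60, so 13 items.

13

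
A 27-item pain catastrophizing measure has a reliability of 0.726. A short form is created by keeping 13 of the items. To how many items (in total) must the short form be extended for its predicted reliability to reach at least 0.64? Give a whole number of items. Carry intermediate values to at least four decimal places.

19

First, r for the 13-item form: n = 13/27 = 0.4815, so r_13 = 0.4815·0.726/(1 + (0.4815 − 1)·0.726) = 0.5606
Length factor from the short form to reach 0.64: n' = 0.64(1 − 0.5606) / [0.5606(1 − 0.64)] ≈ 1.3934
Items = 1.3934 × 13 ≈ 18.11 → 19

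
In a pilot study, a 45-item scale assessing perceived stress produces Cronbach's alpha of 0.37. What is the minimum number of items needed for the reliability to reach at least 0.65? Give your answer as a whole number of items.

n = [0.65 × 0.63] / [0.37 × 0.35]
n = 0.4095 / 0.1295 ≈ 3.1622
Items needed = n × 45 = 3.1622 × 45 ≈ 142.30 → round up to 143

143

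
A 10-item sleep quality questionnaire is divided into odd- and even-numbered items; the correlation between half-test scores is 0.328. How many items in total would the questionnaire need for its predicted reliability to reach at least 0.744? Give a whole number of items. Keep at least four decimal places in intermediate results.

Corrected full-test reliability: r_full = 2 × 0.328 / (1 + 0.328) ≈ 0.4940
Solve Spearman-Brown for n: n = 0.744(1 − 0.4940) / [0.4940(1 − 0.744)] = 2.9768
Items = 2.9768 × 10 ≈ 29.77 → 30

30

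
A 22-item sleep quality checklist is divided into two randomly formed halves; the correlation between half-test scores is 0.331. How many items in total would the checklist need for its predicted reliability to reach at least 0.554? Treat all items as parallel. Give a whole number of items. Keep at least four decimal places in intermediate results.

r_full = 2(0.331)/(1 + 0.331) = 0.4974
Solve Spearman-Brown for n: n = 0.554(1 − 0.4974) / [0.4974(1 − 0.554)] = 1.2551
Items = 1.2551 × 22 ≈ 27.61 → 28

28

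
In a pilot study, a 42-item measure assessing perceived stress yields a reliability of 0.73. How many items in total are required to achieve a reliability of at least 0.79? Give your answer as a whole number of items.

59

Rearranging the Spearman-Brown formula for n,
n = r*(1 − r) / [ r (1 − r*) ]
n = [0.79 × 0.27] / [0.73 × 0.21]
n = 0.2133 / 0.1533 ≈ 1.3914
Items needed = n × 42 = 1.3914 × 42 ≈ 58.44 → round up to 59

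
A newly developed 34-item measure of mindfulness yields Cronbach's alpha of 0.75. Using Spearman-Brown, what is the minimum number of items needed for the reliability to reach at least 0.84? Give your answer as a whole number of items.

Rearranging the Spearman-Brown formula for n,
n = r*(1 − r) / [ r (1 − r*) ]
n = 0.84 × (1 − 0.75) / [ 0.75 × (1 − 0.84) ]
  = 0.2100 / 0.1200 = 1.7500
So the test needs 1.7500 × 34 ≈ 59.50 items; rounding up, 60.

60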